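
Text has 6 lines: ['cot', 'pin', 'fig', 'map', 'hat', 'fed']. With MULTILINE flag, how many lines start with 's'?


With MULTILINE flag, ^ matches the start of each line.
Lines: ['cot', 'pin', 'fig', 'map', 'hat', 'fed']
Checking which lines start with 's':
  Line 1: 'cot' -> no
  Line 2: 'pin' -> no
  Line 3: 'fig' -> no
  Line 4: 'map' -> no
  Line 5: 'hat' -> no
  Line 6: 'fed' -> no
Matching lines: []
Count: 0

0


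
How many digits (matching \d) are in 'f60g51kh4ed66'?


\d matches any digit 0-9.
Scanning 'f60g51kh4ed66':
  pos 1: '6' -> DIGIT
  pos 2: '0' -> DIGIT
  pos 4: '5' -> DIGIT
  pos 5: '1' -> DIGIT
  pos 8: '4' -> DIGIT
  pos 11: '6' -> DIGIT
  pos 12: '6' -> DIGIT
Digits found: ['6', '0', '5', '1', '4', '6', '6']
Total: 7

7


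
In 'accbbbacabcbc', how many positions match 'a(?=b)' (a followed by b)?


Lookahead 'a(?=b)' matches 'a' only when followed by 'b'.
String: 'accbbbacabcbc'
Checking each position where char is 'a':
  pos 0: 'a' -> no (next='c')
  pos 6: 'a' -> no (next='c')
  pos 8: 'a' -> MATCH (next='b')
Matching positions: [8]
Count: 1

1


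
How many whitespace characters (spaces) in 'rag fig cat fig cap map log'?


\s matches whitespace characters (spaces, tabs, etc.).
Text: 'rag fig cat fig cap map log'
This text has 7 words separated by spaces.
Number of spaces = number of words - 1 = 7 - 1 = 6

6


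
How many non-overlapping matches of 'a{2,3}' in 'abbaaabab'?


Pattern 'a{2,3}' matches between 2 and 3 consecutive a's (greedy).
String: 'abbaaabab'
Finding runs of a's and applying greedy matching:
  Run at pos 0: 'a' (length 1)
  Run at pos 3: 'aaa' (length 3)
  Run at pos 7: 'a' (length 1)
Matches: ['aaa']
Count: 1

1


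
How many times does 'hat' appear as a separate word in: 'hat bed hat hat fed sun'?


Scanning each word for exact match 'hat':
  Word 1: 'hat' -> MATCH
  Word 2: 'bed' -> no
  Word 3: 'hat' -> MATCH
  Word 4: 'hat' -> MATCH
  Word 5: 'fed' -> no
  Word 6: 'sun' -> no
Total matches: 3

3


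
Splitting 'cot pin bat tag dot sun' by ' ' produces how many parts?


Splitting by ' ' breaks the string at each occurrence of the separator.
Text: 'cot pin bat tag dot sun'
Parts after split:
  Part 1: 'cot'
  Part 2: 'pin'
  Part 3: 'bat'
  Part 4: 'tag'
  Part 5: 'dot'
  Part 6: 'sun'
Total parts: 6

6


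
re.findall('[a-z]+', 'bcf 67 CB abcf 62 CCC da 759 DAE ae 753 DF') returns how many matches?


Pattern '[a-z]+' finds one or more lowercase letters.
Text: 'bcf 67 CB abcf 62 CCC da 759 DAE ae 753 DF'
Scanning for matches:
  Match 1: 'bcf'
  Match 2: 'abcf'
  Match 3: 'da'
  Match 4: 'ae'
Total matches: 4

4


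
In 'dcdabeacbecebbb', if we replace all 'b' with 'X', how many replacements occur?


re.sub('b', 'X', text) replaces every occurrence of 'b' with 'X'.
Text: 'dcdabeacbecebbb'
Scanning for 'b':
  pos 4: 'b' -> replacement #1
  pos 8: 'b' -> replacement #2
  pos 12: 'b' -> replacement #3
  pos 13: 'b' -> replacement #4
  pos 14: 'b' -> replacement #5
Total replacements: 5

5


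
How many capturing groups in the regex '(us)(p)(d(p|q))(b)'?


To count capturing groups, count each '(' that starts a group.
Pattern: '(us)(p)(d(p|q))(b)'
Walking through the pattern:
  Position 0: '(' -> group #1
  Position 4: '(' -> group #2
  Position 7: '(' -> group #3
  Position 9: '(' -> group #4
  Position 15: '(' -> group #5
Total capturing groups: 5

5


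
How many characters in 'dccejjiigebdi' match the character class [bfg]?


Character class [bfg] matches any of: {b, f, g}
Scanning string 'dccejjiigebdi' character by character:
  pos 0: 'd' -> no
  pos 1: 'c' -> no
  pos 2: 'c' -> no
  pos 3: 'e' -> no
  pos 4: 'j' -> no
  pos 5: 'j' -> no
  pos 6: 'i' -> no
  pos 7: 'i' -> no
  pos 8: 'g' -> MATCH
  pos 9: 'e' -> no
  pos 10: 'b' -> MATCH
  pos 11: 'd' -> no
  pos 12: 'i' -> no
Total matches: 2

2


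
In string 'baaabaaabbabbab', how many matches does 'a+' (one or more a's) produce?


Pattern 'a+' matches one or more consecutive a's.
String: 'baaabaaabbabbab'
Scanning for runs of a:
  Match 1: 'aaa' (length 3)
  Match 2: 'aaa' (length 3)
  Match 3: 'a' (length 1)
  Match 4: 'a' (length 1)
Total matches: 4

4


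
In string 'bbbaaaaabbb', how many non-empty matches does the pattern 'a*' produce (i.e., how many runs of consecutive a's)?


Pattern 'a*' matches zero or more a's. We want non-empty runs of consecutive a's.
String: 'bbbaaaaabbb'
Walking through the string to find runs of a's:
  Run 1: positions 3-7 -> 'aaaaa'
Non-empty runs found: ['aaaaa']
Count: 1

1


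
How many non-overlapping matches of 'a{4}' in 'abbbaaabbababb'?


Pattern 'a{4}' matches exactly 4 consecutive a's (greedy, non-overlapping).
String: 'abbbaaabbababb'
Scanning for runs of a's:
  Run at pos 0: 'a' (length 1) -> 0 match(es)
  Run at pos 4: 'aaa' (length 3) -> 0 match(es)
  Run at pos 9: 'a' (length 1) -> 0 match(es)
  Run at pos 11: 'a' (length 1) -> 0 match(es)
Matches found: []
Total: 0

0


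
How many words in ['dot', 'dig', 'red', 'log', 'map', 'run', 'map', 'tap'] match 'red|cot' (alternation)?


Alternation 'red|cot' matches either 'red' or 'cot'.
Checking each word:
  'dot' -> no
  'dig' -> no
  'red' -> MATCH
  'log' -> no
  'map' -> no
  'run' -> no
  'map' -> no
  'tap' -> no
Matches: ['red']
Count: 1

1


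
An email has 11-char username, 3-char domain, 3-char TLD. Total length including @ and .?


An email address has format: username@domain.tld
Username length: 11
'@' character: 1
Domain length: 3
'.' character: 1
TLD length: 3
Total = 11 + 1 + 3 + 1 + 3 = 19

19


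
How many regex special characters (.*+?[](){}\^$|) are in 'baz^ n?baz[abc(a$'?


Regex special characters are: . * + ? [ ] ( ) { } \ ^ $ |
Scanning 'baz^ n?baz[abc(a$':
  pos 3: '^' -> SPECIAL
  pos 6: '?' -> SPECIAL
  pos 10: '[' -> SPECIAL
  pos 14: '(' -> SPECIAL
  pos 16: '$' -> SPECIAL
Special chars found: ['^', '?', '[', '(', '$']
Total: 5

5


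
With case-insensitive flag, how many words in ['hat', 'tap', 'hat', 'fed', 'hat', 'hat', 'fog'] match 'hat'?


Case-insensitive matching: compare each word's lowercase form to 'hat'.
  'hat' -> lower='hat' -> MATCH
  'tap' -> lower='tap' -> no
  'hat' -> lower='hat' -> MATCH
  'fed' -> lower='fed' -> no
  'hat' -> lower='hat' -> MATCH
  'hat' -> lower='hat' -> MATCH
  'fog' -> lower='fog' -> no
Matches: ['hat', 'hat', 'hat', 'hat']
Count: 4

4


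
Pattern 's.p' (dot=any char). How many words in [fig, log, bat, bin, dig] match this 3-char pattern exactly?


Pattern 's.p' means: starts with 's', any single char, ends with 'p'.
Checking each word (must be exactly 3 chars):
  'fig' (len=3): no
  'log' (len=3): no
  'bat' (len=3): no
  'bin' (len=3): no
  'dig' (len=3): no
Matching words: []
Total: 0

0


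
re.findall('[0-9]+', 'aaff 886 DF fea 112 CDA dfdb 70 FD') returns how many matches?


Pattern '[0-9]+' finds one or more digits.
Text: 'aaff 886 DF fea 112 CDA dfdb 70 FD'
Scanning for matches:
  Match 1: '886'
  Match 2: '112'
  Match 3: '70'
Total matches: 3

3


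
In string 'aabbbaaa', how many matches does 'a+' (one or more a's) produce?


Pattern 'a+' matches one or more consecutive a's.
String: 'aabbbaaa'
Scanning for runs of a:
  Match 1: 'aa' (length 2)
  Match 2: 'aaa' (length 3)
Total matches: 2

2


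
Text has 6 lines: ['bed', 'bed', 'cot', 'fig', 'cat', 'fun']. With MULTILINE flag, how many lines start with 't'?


With MULTILINE flag, ^ matches the start of each line.
Lines: ['bed', 'bed', 'cot', 'fig', 'cat', 'fun']
Checking which lines start with 't':
  Line 1: 'bed' -> no
  Line 2: 'bed' -> no
  Line 3: 'cot' -> no
  Line 4: 'fig' -> no
  Line 5: 'cat' -> no
  Line 6: 'fun' -> no
Matching lines: []
Count: 0

0


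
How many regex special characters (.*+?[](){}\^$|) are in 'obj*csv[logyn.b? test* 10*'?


Regex special characters are: . * + ? [ ] ( ) { } \ ^ $ |
Scanning 'obj*csv[logyn.b? test* 10*':
  pos 3: '*' -> SPECIAL
  pos 7: '[' -> SPECIAL
  pos 13: '.' -> SPECIAL
  pos 15: '?' -> SPECIAL
  pos 21: '*' -> SPECIAL
  pos 25: '*' -> SPECIAL
Special chars found: ['*', '[', '.', '?', '*', '*']
Total: 6

6


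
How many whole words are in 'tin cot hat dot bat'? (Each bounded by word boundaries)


Word boundaries (\b) mark the start/end of each word.
Text: 'tin cot hat dot bat'
Splitting by whitespace:
  Word 1: 'tin'
  Word 2: 'cot'
  Word 3: 'hat'
  Word 4: 'dot'
  Word 5: 'bat'
Total whole words: 5

5


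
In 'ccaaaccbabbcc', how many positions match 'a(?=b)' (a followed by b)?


Lookahead 'a(?=b)' matches 'a' only when followed by 'b'.
String: 'ccaaaccbabbcc'
Checking each position where char is 'a':
  pos 2: 'a' -> no (next='a')
  pos 3: 'a' -> no (next='a')
  pos 4: 'a' -> no (next='c')
  pos 8: 'a' -> MATCH (next='b')
Matching positions: [8]
Count: 1

1


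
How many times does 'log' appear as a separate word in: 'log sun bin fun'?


Scanning each word for exact match 'log':
  Word 1: 'log' -> MATCH
  Word 2: 'sun' -> no
  Word 3: 'bin' -> no
  Word 4: 'fun' -> no
Total matches: 1

1


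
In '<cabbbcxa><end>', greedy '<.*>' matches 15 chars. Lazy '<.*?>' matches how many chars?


Greedy '<.*>' tries to match as MUCH as possible.
Lazy '<.*?>' tries to match as LITTLE as possible.

String: '<cabbbcxa><end>'
Greedy '<.*>' starts at first '<' and extends to the LAST '>': '<cabbbcxa><end>' (15 chars)
Lazy '<.*?>' starts at first '<' and stops at the FIRST '>': '<cabbbcxa>' (10 chars)

10


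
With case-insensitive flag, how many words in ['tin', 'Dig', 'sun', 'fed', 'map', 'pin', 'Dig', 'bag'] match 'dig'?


Case-insensitive matching: compare each word's lowercase form to 'dig'.
  'tin' -> lower='tin' -> no
  'Dig' -> lower='dig' -> MATCH
  'sun' -> lower='sun' -> no
  'fed' -> lower='fed' -> no
  'map' -> lower='map' -> no
  'pin' -> lower='pin' -> no
  'Dig' -> lower='dig' -> MATCH
  'bag' -> lower='bag' -> no
Matches: ['Dig', 'Dig']
Count: 2

2


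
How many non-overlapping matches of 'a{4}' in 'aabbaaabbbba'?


Pattern 'a{4}' matches exactly 4 consecutive a's (greedy, non-overlapping).
String: 'aabbaaabbbba'
Scanning for runs of a's:
  Run at pos 0: 'aa' (length 2) -> 0 match(es)
  Run at pos 4: 'aaa' (length 3) -> 0 match(es)
  Run at pos 11: 'a' (length 1) -> 0 match(es)
Matches found: []
Total: 0

0


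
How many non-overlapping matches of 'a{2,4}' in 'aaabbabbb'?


Pattern 'a{2,4}' matches between 2 and 4 consecutive a's (greedy).
String: 'aaabbabbb'
Finding runs of a's and applying greedy matching:
  Run at pos 0: 'aaa' (length 3)
  Run at pos 5: 'a' (length 1)
Matches: ['aaa']
Count: 1

1


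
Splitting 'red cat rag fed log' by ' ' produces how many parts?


Splitting by ' ' breaks the string at each occurrence of the separator.
Text: 'red cat rag fed log'
Parts after split:
  Part 1: 'red'
  Part 2: 'cat'
  Part 3: 'rag'
  Part 4: 'fed'
  Part 5: 'log'
Total parts: 5

5


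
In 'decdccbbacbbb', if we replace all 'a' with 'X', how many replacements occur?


re.sub('a', 'X', text) replaces every occurrence of 'a' with 'X'.
Text: 'decdccbbacbbb'
Scanning for 'a':
  pos 8: 'a' -> replacement #1
Total replacements: 1

1


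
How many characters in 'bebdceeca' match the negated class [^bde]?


Negated class [^bde] matches any char NOT in {b, d, e}
Scanning 'bebdceeca':
  pos 0: 'b' -> no (excluded)
  pos 1: 'e' -> no (excluded)
  pos 2: 'b' -> no (excluded)
  pos 3: 'd' -> no (excluded)
  pos 4: 'c' -> MATCH
  pos 5: 'e' -> no (excluded)
  pos 6: 'e' -> no (excluded)
  pos 7: 'c' -> MATCH
  pos 8: 'a' -> MATCH
Total matches: 3

3


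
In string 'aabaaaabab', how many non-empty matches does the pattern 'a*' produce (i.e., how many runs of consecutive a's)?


Pattern 'a*' matches zero or more a's. We want non-empty runs of consecutive a's.
String: 'aabaaaabab'
Walking through the string to find runs of a's:
  Run 1: positions 0-1 -> 'aa'
  Run 2: positions 3-6 -> 'aaaa'
  Run 3: positions 8-8 -> 'a'
Non-empty runs found: ['aa', 'aaaa', 'a']
Count: 3

3


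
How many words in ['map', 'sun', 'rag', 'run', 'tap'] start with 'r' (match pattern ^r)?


Pattern ^r anchors to start of word. Check which words begin with 'r':
  'map' -> no
  'sun' -> no
  'rag' -> MATCH (starts with 'r')
  'run' -> MATCH (starts with 'r')
  'tap' -> no
Matching words: ['rag', 'run']
Count: 2

2


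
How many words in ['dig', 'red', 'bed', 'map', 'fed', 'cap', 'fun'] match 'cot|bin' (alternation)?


Alternation 'cot|bin' matches either 'cot' or 'bin'.
Checking each word:
  'dig' -> no
  'red' -> no
  'bed' -> no
  'map' -> no
  'fed' -> no
  'cap' -> no
  'fun' -> no
Matches: []
Count: 0

0


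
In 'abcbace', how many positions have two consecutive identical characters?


Looking for consecutive identical characters in 'abcbace':
  pos 0-1: 'a' vs 'b' -> different
  pos 1-2: 'b' vs 'c' -> different
  pos 2-3: 'c' vs 'b' -> different
  pos 3-4: 'b' vs 'a' -> different
  pos 4-5: 'a' vs 'c' -> different
  pos 5-6: 'c' vs 'e' -> different
Consecutive identical pairs: []
Count: 0

0


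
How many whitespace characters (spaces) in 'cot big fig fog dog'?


\s matches whitespace characters (spaces, tabs, etc.).
Text: 'cot big fig fog dog'
This text has 5 words separated by spaces.
Number of spaces = number of words - 1 = 5 - 1 = 4

4


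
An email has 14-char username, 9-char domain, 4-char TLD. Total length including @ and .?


An email address has format: username@domain.tld
Username length: 14
'@' character: 1
Domain length: 9
'.' character: 1
TLD length: 4
Total = 14 + 1 + 9 + 1 + 4 = 29

29


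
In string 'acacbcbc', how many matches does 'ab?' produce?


Pattern 'ab?' matches 'a' optionally followed by 'b'.
String: 'acacbcbc'
Scanning left to right for 'a' then checking next char:
  Match 1: 'a' (a not followed by b)
  Match 2: 'a' (a not followed by b)
Total matches: 2

2


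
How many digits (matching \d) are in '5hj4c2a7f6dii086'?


\d matches any digit 0-9.
Scanning '5hj4c2a7f6dii086':
  pos 0: '5' -> DIGIT
  pos 3: '4' -> DIGIT
  pos 5: '2' -> DIGIT
  pos 7: '7' -> DIGIT
  pos 9: '6' -> DIGIT
  pos 13: '0' -> DIGIT
  pos 14: '8' -> DIGIT
  pos 15: '6' -> DIGIT
Digits found: ['5', '4', '2', '7', '6', '0', '8', '6']
Total: 8

8


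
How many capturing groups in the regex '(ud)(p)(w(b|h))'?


To count capturing groups, count each '(' that starts a group.
Pattern: '(ud)(p)(w(b|h))'
Walking through the pattern:
  Position 0: '(' -> group #1
  Position 4: '(' -> group #2
  Position 7: '(' -> group #3
  Position 9: '(' -> group #4
Total capturing groups: 4

4


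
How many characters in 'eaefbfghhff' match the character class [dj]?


Character class [dj] matches any of: {d, j}
Scanning string 'eaefbfghhff' character by character:
  pos 0: 'e' -> no
  pos 1: 'a' -> no
  pos 2: 'e' -> no
  pos 3: 'f' -> no
  pos 4: 'b' -> no
  pos 5: 'f' -> no
  pos 6: 'g' -> no
  pos 7: 'h' -> no
  pos 8: 'h' -> no
  pos 9: 'f' -> no
  pos 10: 'f' -> no
Total matches: 0

0


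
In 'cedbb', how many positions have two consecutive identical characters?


Looking for consecutive identical characters in 'cedbb':
  pos 0-1: 'c' vs 'e' -> different
  pos 1-2: 'e' vs 'd' -> different
  pos 2-3: 'd' vs 'b' -> different
  pos 3-4: 'b' vs 'b' -> MATCH ('bb')
Consecutive identical pairs: ['bb']
Count: 1

1


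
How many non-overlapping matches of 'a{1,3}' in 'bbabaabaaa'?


Pattern 'a{1,3}' matches between 1 and 3 consecutive a's (greedy).
String: 'bbabaabaaa'
Finding runs of a's and applying greedy matching:
  Run at pos 2: 'a' (length 1)
  Run at pos 4: 'aa' (length 2)
  Run at pos 7: 'aaa' (length 3)
Matches: ['a', 'aa', 'aaa']
Count: 3

3


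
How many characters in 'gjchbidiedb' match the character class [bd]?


Character class [bd] matches any of: {b, d}
Scanning string 'gjchbidiedb' character by character:
  pos 0: 'g' -> no
  pos 1: 'j' -> no
  pos 2: 'c' -> no
  pos 3: 'h' -> no
  pos 4: 'b' -> MATCH
  pos 5: 'i' -> no
  pos 6: 'd' -> MATCH
  pos 7: 'i' -> no
  pos 8: 'e' -> no
  pos 9: 'd' -> MATCH
  pos 10: 'b' -> MATCH
Total matches: 4

4


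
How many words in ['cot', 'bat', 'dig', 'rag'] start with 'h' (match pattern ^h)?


Pattern ^h anchors to start of word. Check which words begin with 'h':
  'cot' -> no
  'bat' -> no
  'dig' -> no
  'rag' -> no
Matching words: []
Count: 0

0


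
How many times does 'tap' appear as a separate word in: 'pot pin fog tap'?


Scanning each word for exact match 'tap':
  Word 1: 'pot' -> no
  Word 2: 'pin' -> no
  Word 3: 'fog' -> no
  Word 4: 'tap' -> MATCH
Total matches: 1

1


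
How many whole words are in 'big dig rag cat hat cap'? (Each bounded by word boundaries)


Word boundaries (\b) mark the start/end of each word.
Text: 'big dig rag cat hat cap'
Splitting by whitespace:
  Word 1: 'big'
  Word 2: 'dig'
  Word 3: 'rag'
  Word 4: 'cat'
  Word 5: 'hat'
  Word 6: 'cap'
Total whole words: 6

6


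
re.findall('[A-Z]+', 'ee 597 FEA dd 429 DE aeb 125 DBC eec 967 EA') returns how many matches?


Pattern '[A-Z]+' finds one or more uppercase letters.
Text: 'ee 597 FEA dd 429 DE aeb 125 DBC eec 967 EA'
Scanning for matches:
  Match 1: 'FEA'
  Match 2: 'DE'
  Match 3: 'DBC'
  Match 4: 'EA'
Total matches: 4

4


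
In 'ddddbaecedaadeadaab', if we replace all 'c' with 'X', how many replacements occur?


re.sub('c', 'X', text) replaces every occurrence of 'c' with 'X'.
Text: 'ddddbaecedaadeadaab'
Scanning for 'c':
  pos 7: 'c' -> replacement #1
Total replacements: 1

1


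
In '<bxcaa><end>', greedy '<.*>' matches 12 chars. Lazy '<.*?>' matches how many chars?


Greedy '<.*>' tries to match as MUCH as possible.
Lazy '<.*?>' tries to match as LITTLE as possible.

String: '<bxcaa><end>'
Greedy '<.*>' starts at first '<' and extends to the LAST '>': '<bxcaa><end>' (12 chars)
Lazy '<.*?>' starts at first '<' and stops at the FIRST '>': '<bxcaa>' (7 chars)

7


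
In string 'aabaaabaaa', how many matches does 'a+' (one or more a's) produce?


Pattern 'a+' matches one or more consecutive a's.
String: 'aabaaabaaa'
Scanning for runs of a:
  Match 1: 'aa' (length 2)
  Match 2: 'aaa' (length 3)
  Match 3: 'aaa' (length 3)
Total matches: 3

3


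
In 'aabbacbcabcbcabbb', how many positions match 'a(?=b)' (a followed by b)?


Lookahead 'a(?=b)' matches 'a' only when followed by 'b'.
String: 'aabbacbcabcbcabbb'
Checking each position where char is 'a':
  pos 0: 'a' -> no (next='a')
  pos 1: 'a' -> MATCH (next='b')
  pos 4: 'a' -> no (next='c')
  pos 8: 'a' -> MATCH (next='b')
  pos 13: 'a' -> MATCH (next='b')
Matching positions: [1, 8, 13]
Count: 3

3


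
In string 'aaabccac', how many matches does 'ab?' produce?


Pattern 'ab?' matches 'a' optionally followed by 'b'.
String: 'aaabccac'
Scanning left to right for 'a' then checking next char:
  Match 1: 'a' (a not followed by b)
  Match 2: 'a' (a not followed by b)
  Match 3: 'ab' (a followed by b)
  Match 4: 'a' (a not followed by b)
Total matches: 4

4


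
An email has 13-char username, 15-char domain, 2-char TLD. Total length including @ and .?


An email address has format: username@domain.tld
Username length: 13
'@' character: 1
Domain length: 15
'.' character: 1
TLD length: 2
Total = 13 + 1 + 15 + 1 + 2 = 32

32


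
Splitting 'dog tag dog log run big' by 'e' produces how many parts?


Splitting by 'e' breaks the string at each occurrence of the separator.
Text: 'dog tag dog log run big'
Parts after split:
  Part 1: 'dog tag dog log run big'
Total parts: 1

1


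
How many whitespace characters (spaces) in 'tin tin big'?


\s matches whitespace characters (spaces, tabs, etc.).
Text: 'tin tin big'
This text has 3 words separated by spaces.
Number of spaces = number of words - 1 = 3 - 1 = 2

2


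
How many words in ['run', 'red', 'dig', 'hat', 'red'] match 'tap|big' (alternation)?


Alternation 'tap|big' matches either 'tap' or 'big'.
Checking each word:
  'run' -> no
  'red' -> no
  'dig' -> no
  'hat' -> no
  'red' -> no
Matches: []
Count: 0

0


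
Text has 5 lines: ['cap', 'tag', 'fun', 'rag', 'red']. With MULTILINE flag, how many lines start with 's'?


With MULTILINE flag, ^ matches the start of each line.
Lines: ['cap', 'tag', 'fun', 'rag', 'red']
Checking which lines start with 's':
  Line 1: 'cap' -> no
  Line 2: 'tag' -> no
  Line 3: 'fun' -> no
  Line 4: 'rag' -> no
  Line 5: 'red' -> no
Matching lines: []
Count: 0

0


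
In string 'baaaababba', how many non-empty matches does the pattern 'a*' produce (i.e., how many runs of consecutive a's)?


Pattern 'a*' matches zero or more a's. We want non-empty runs of consecutive a's.
String: 'baaaababba'
Walking through the string to find runs of a's:
  Run 1: positions 1-4 -> 'aaaa'
  Run 2: positions 6-6 -> 'a'
  Run 3: positions 9-9 -> 'a'
Non-empty runs found: ['aaaa', 'a', 'a']
Count: 3

3


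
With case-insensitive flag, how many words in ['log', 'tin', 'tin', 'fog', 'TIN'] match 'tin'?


Case-insensitive matching: compare each word's lowercase form to 'tin'.
  'log' -> lower='log' -> no
  'tin' -> lower='tin' -> MATCH
  'tin' -> lower='tin' -> MATCH
  'fog' -> lower='fog' -> no
  'TIN' -> lower='tin' -> MATCH
Matches: ['tin', 'tin', 'TIN']
Count: 3

3


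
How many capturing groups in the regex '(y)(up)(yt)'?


To count capturing groups, count each '(' that starts a group.
Pattern: '(y)(up)(yt)'
Walking through the pattern:
  Position 0: '(' -> group #1
  Position 3: '(' -> group #2
  Position 7: '(' -> group #3
Total capturing groups: 3

3


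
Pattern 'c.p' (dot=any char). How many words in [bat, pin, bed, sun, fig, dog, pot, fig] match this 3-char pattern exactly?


Pattern 'c.p' means: starts with 'c', any single char, ends with 'p'.
Checking each word (must be exactly 3 chars):
  'bat' (len=3): no
  'pin' (len=3): no
  'bed' (len=3): no
  'sun' (len=3): no
  'fig' (len=3): no
  'dog' (len=3): no
  'pot' (len=3): no
  'fig' (len=3): no
Matching words: []
Total: 0

0


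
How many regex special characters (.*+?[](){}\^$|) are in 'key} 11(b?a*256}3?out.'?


Regex special characters are: . * + ? [ ] ( ) { } \ ^ $ |
Scanning 'key} 11(b?a*256}3?out.':
  pos 3: '}' -> SPECIAL
  pos 7: '(' -> SPECIAL
  pos 9: '?' -> SPECIAL
  pos 11: '*' -> SPECIAL
  pos 15: '}' -> SPECIAL
  pos 17: '?' -> SPECIAL
  pos 21: '.' -> SPECIAL
Special chars found: ['}', '(', '?', '*', '}', '?', '.']
Total: 7

7


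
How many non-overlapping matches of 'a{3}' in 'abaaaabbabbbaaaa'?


Pattern 'a{3}' matches exactly 3 consecutive a's (greedy, non-overlapping).
String: 'abaaaabbabbbaaaa'
Scanning for runs of a's:
  Run at pos 0: 'a' (length 1) -> 0 match(es)
  Run at pos 2: 'aaaa' (length 4) -> 1 match(es)
  Run at pos 8: 'a' (length 1) -> 0 match(es)
  Run at pos 12: 'aaaa' (length 4) -> 1 match(es)
Matches found: ['aaa', 'aaa']
Total: 2

2


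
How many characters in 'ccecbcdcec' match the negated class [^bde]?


Negated class [^bde] matches any char NOT in {b, d, e}
Scanning 'ccecbcdcec':
  pos 0: 'c' -> MATCH
  pos 1: 'c' -> MATCH
  pos 2: 'e' -> no (excluded)
  pos 3: 'c' -> MATCH
  pos 4: 'b' -> no (excluded)
  pos 5: 'c' -> MATCH
  pos 6: 'd' -> no (excluded)
  pos 7: 'c' -> MATCH
  pos 8: 'e' -> no (excluded)
  pos 9: 'c' -> MATCH
Total matches: 6

6


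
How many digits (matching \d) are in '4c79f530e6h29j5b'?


\d matches any digit 0-9.
Scanning '4c79f530e6h29j5b':
  pos 0: '4' -> DIGIT
  pos 2: '7' -> DIGIT
  pos 3: '9' -> DIGIT
  pos 5: '5' -> DIGIT
  pos 6: '3' -> DIGIT
  pos 7: '0' -> DIGIT
  pos 9: '6' -> DIGIT
  pos 11: '2' -> DIGIT
  pos 12: '9' -> DIGIT
  pos 14: '5' -> DIGIT
Digits found: ['4', '7', '9', '5', '3', '0', '6', '2', '9', '5']
Total: 10

10


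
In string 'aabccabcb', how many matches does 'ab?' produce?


Pattern 'ab?' matches 'a' optionally followed by 'b'.
String: 'aabccabcb'
Scanning left to right for 'a' then checking next char:
  Match 1: 'a' (a not followed by b)
  Match 2: 'ab' (a followed by b)
  Match 3: 'ab' (a followed by b)
Total matches: 3

3


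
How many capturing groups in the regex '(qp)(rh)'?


To count capturing groups, count each '(' that starts a group.
Pattern: '(qp)(rh)'
Walking through the pattern:
  Position 0: '(' -> group #1
  Position 4: '(' -> group #2
Total capturing groups: 2

2


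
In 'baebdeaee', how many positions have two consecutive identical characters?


Looking for consecutive identical characters in 'baebdeaee':
  pos 0-1: 'b' vs 'a' -> different
  pos 1-2: 'a' vs 'e' -> different
  pos 2-3: 'e' vs 'b' -> different
  pos 3-4: 'b' vs 'd' -> different
  pos 4-5: 'd' vs 'e' -> different
  pos 5-6: 'e' vs 'a' -> different
  pos 6-7: 'a' vs 'e' -> different
  pos 7-8: 'e' vs 'e' -> MATCH ('ee')
Consecutive identical pairs: ['ee']
Count: 1

1


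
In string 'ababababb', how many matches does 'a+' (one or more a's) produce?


Pattern 'a+' matches one or more consecutive a's.
String: 'ababababb'
Scanning for runs of a:
  Match 1: 'a' (length 1)
  Match 2: 'a' (length 1)
  Match 3: 'a' (length 1)
  Match 4: 'a' (length 1)
Total matches: 4

4


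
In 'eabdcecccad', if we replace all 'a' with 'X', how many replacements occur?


re.sub('a', 'X', text) replaces every occurrence of 'a' with 'X'.
Text: 'eabdcecccad'
Scanning for 'a':
  pos 1: 'a' -> replacement #1
  pos 9: 'a' -> replacement #2
Total replacements: 2

2


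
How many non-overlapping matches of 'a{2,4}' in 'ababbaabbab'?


Pattern 'a{2,4}' matches between 2 and 4 consecutive a's (greedy).
String: 'ababbaabbab'
Finding runs of a's and applying greedy matching:
  Run at pos 0: 'a' (length 1)
  Run at pos 2: 'a' (length 1)
  Run at pos 5: 'aa' (length 2)
  Run at pos 9: 'a' (length 1)
Matches: ['aa']
Count: 1

1


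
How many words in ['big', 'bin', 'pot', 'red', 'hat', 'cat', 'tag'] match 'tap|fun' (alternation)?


Alternation 'tap|fun' matches either 'tap' or 'fun'.
Checking each word:
  'big' -> no
  'bin' -> no
  'pot' -> no
  'red' -> no
  'hat' -> no
  'cat' -> no
  'tag' -> no
Matches: []
Count: 0

0


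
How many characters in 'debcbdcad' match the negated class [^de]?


Negated class [^de] matches any char NOT in {d, e}
Scanning 'debcbdcad':
  pos 0: 'd' -> no (excluded)
  pos 1: 'e' -> no (excluded)
  pos 2: 'b' -> MATCH
  pos 3: 'c' -> MATCH
  pos 4: 'b' -> MATCH
  pos 5: 'd' -> no (excluded)
  pos 6: 'c' -> MATCH
  pos 7: 'a' -> MATCH
  pos 8: 'd' -> no (excluded)
Total matches: 5

5


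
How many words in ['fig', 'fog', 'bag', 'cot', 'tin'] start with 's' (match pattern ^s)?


Pattern ^s anchors to start of word. Check which words begin with 's':
  'fig' -> no
  'fog' -> no
  'bag' -> no
  'cot' -> no
  'tin' -> no
Matching words: []
Count: 0

0


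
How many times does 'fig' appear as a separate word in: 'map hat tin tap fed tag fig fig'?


Scanning each word for exact match 'fig':
  Word 1: 'map' -> no
  Word 2: 'hat' -> no
  Word 3: 'tin' -> no
  Word 4: 'tap' -> no
  Word 5: 'fed' -> no
  Word 6: 'tag' -> no
  Word 7: 'fig' -> MATCH
  Word 8: 'fig' -> MATCH
Total matches: 2

2


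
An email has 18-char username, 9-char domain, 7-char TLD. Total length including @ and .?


An email address has format: username@domain.tld
Username length: 18
'@' character: 1
Domain length: 9
'.' character: 1
TLD length: 7
Total = 18 + 1 + 9 + 1 + 7 = 36

36


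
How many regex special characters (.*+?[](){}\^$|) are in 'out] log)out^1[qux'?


Regex special characters are: . * + ? [ ] ( ) { } \ ^ $ |
Scanning 'out] log)out^1[qux':
  pos 3: ']' -> SPECIAL
  pos 8: ')' -> SPECIAL
  pos 12: '^' -> SPECIAL
  pos 14: '[' -> SPECIAL
Special chars found: [']', ')', '^', '[']
Total: 4

4


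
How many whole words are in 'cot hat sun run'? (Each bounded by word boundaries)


Word boundaries (\b) mark the start/end of each word.
Text: 'cot hat sun run'
Splitting by whitespace:
  Word 1: 'cot'
  Word 2: 'hat'
  Word 3: 'sun'
  Word 4: 'run'
Total whole words: 4

4


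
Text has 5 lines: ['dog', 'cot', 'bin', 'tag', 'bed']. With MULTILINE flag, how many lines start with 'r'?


With MULTILINE flag, ^ matches the start of each line.
Lines: ['dog', 'cot', 'bin', 'tag', 'bed']
Checking which lines start with 'r':
  Line 1: 'dog' -> no
  Line 2: 'cot' -> no
  Line 3: 'bin' -> no
  Line 4: 'tag' -> no
  Line 5: 'bed' -> no
Matching lines: []
Count: 0

0


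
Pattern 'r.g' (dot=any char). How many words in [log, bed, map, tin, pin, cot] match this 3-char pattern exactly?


Pattern 'r.g' means: starts with 'r', any single char, ends with 'g'.
Checking each word (must be exactly 3 chars):
  'log' (len=3): no
  'bed' (len=3): no
  'map' (len=3): no
  'tin' (len=3): no
  'pin' (len=3): no
  'cot' (len=3): no
Matching words: []
Total: 0

0


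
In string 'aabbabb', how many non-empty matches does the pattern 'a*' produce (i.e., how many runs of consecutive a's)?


Pattern 'a*' matches zero or more a's. We want non-empty runs of consecutive a's.
String: 'aabbabb'
Walking through the string to find runs of a's:
  Run 1: positions 0-1 -> 'aa'
  Run 2: positions 4-4 -> 'a'
Non-empty runs found: ['aa', 'a']
Count: 2

2


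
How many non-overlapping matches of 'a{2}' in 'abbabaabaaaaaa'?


Pattern 'a{2}' matches exactly 2 consecutive a's (greedy, non-overlapping).
String: 'abbabaabaaaaaa'
Scanning for runs of a's:
  Run at pos 0: 'a' (length 1) -> 0 match(es)
  Run at pos 3: 'a' (length 1) -> 0 match(es)
  Run at pos 5: 'aa' (length 2) -> 1 match(es)
  Run at pos 8: 'aaaaaa' (length 6) -> 3 match(es)
Matches found: ['aa', 'aa', 'aa', 'aa']
Total: 4

4


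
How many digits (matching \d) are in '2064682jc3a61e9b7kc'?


\d matches any digit 0-9.
Scanning '2064682jc3a61e9b7kc':
  pos 0: '2' -> DIGIT
  pos 1: '0' -> DIGIT
  pos 2: '6' -> DIGIT
  pos 3: '4' -> DIGIT
  pos 4: '6' -> DIGIT
  pos 5: '8' -> DIGIT
  pos 6: '2' -> DIGIT
  pos 9: '3' -> DIGIT
  pos 11: '6' -> DIGIT
  pos 12: '1' -> DIGIT
  pos 14: '9' -> DIGIT
  pos 16: '7' -> DIGIT
Digits found: ['2', '0', '6', '4', '6', '8', '2', '3', '6', '1', '9', '7']
Total: 12

12


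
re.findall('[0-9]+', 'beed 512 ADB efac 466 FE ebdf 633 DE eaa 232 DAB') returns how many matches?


Pattern '[0-9]+' finds one or more digits.
Text: 'beed 512 ADB efac 466 FE ebdf 633 DE eaa 232 DAB'
Scanning for matches:
  Match 1: '512'
  Match 2: '466'
  Match 3: '633'
  Match 4: '232'
Total matches: 4

4


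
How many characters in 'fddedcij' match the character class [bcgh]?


Character class [bcgh] matches any of: {b, c, g, h}
Scanning string 'fddedcij' character by character:
  pos 0: 'f' -> no
  pos 1: 'd' -> no
  pos 2: 'd' -> no
  pos 3: 'e' -> no
  pos 4: 'd' -> no
  pos 5: 'c' -> MATCH
  pos 6: 'i' -> no
  pos 7: 'j' -> no
Total matches: 1

1


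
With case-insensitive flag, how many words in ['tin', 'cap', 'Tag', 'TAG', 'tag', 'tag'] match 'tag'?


Case-insensitive matching: compare each word's lowercase form to 'tag'.
  'tin' -> lower='tin' -> no
  'cap' -> lower='cap' -> no
  'Tag' -> lower='tag' -> MATCH
  'TAG' -> lower='tag' -> MATCH
  'tag' -> lower='tag' -> MATCH
  'tag' -> lower='tag' -> MATCH
Matches: ['Tag', 'TAG', 'tag', 'tag']
Count: 4

4


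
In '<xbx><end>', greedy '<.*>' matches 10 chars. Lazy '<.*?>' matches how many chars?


Greedy '<.*>' tries to match as MUCH as possible.
Lazy '<.*?>' tries to match as LITTLE as possible.

String: '<xbx><end>'
Greedy '<.*>' starts at first '<' and extends to the LAST '>': '<xbx><end>' (10 chars)
Lazy '<.*?>' starts at first '<' and stops at the FIRST '>': '<xbx>' (5 chars)

5


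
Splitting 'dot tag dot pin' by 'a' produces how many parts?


Splitting by 'a' breaks the string at each occurrence of the separator.
Text: 'dot tag dot pin'
Parts after split:
  Part 1: 'dot t'
  Part 2: 'g dot pin'
Total parts: 2

2


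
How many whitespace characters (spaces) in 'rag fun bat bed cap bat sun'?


\s matches whitespace characters (spaces, tabs, etc.).
Text: 'rag fun bat bed cap bat sun'
This text has 7 words separated by spaces.
Number of spaces = number of words - 1 = 7 - 1 = 6

6


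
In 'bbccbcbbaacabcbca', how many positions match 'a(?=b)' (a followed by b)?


Lookahead 'a(?=b)' matches 'a' only when followed by 'b'.
String: 'bbccbcbbaacabcbca'
Checking each position where char is 'a':
  pos 8: 'a' -> no (next='a')
  pos 9: 'a' -> no (next='c')
  pos 11: 'a' -> MATCH (next='b')
Matching positions: [11]
Count: 1

1


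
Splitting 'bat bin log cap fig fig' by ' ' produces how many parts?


Splitting by ' ' breaks the string at each occurrence of the separator.
Text: 'bat bin log cap fig fig'
Parts after split:
  Part 1: 'bat'
  Part 2: 'bin'
  Part 3: 'log'
  Part 4: 'cap'
  Part 5: 'fig'
  Part 6: 'fig'
Total parts: 6

6


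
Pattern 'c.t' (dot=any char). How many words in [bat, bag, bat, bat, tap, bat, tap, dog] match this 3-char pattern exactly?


Pattern 'c.t' means: starts with 'c', any single char, ends with 't'.
Checking each word (must be exactly 3 chars):
  'bat' (len=3): no
  'bag' (len=3): no
  'bat' (len=3): no
  'bat' (len=3): no
  'tap' (len=3): no
  'bat' (len=3): no
  'tap' (len=3): no
  'dog' (len=3): no
Matching words: []
Total: 0

0


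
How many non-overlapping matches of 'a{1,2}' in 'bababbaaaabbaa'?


Pattern 'a{1,2}' matches between 1 and 2 consecutive a's (greedy).
String: 'bababbaaaabbaa'
Finding runs of a's and applying greedy matching:
  Run at pos 1: 'a' (length 1)
  Run at pos 3: 'a' (length 1)
  Run at pos 6: 'aaaa' (length 4)
  Run at pos 12: 'aa' (length 2)
Matches: ['a', 'a', 'aa', 'aa', 'aa']
Count: 5

5


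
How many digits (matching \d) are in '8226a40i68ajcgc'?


\d matches any digit 0-9.
Scanning '8226a40i68ajcgc':
  pos 0: '8' -> DIGIT
  pos 1: '2' -> DIGIT
  pos 2: '2' -> DIGIT
  pos 3: '6' -> DIGIT
  pos 5: '4' -> DIGIT
  pos 6: '0' -> DIGIT
  pos 8: '6' -> DIGIT
  pos 9: '8' -> DIGIT
Digits found: ['8', '2', '2', '6', '4', '0', '6', '8']
Total: 8

8


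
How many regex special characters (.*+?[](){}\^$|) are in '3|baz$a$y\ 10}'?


Regex special characters are: . * + ? [ ] ( ) { } \ ^ $ |
Scanning '3|baz$a$y\ 10}':
  pos 1: '|' -> SPECIAL
  pos 5: '$' -> SPECIAL
  pos 7: '$' -> SPECIAL
  pos 9: '\' -> SPECIAL
  pos 13: '}' -> SPECIAL
Special chars found: ['|', '$', '$', '\\', '}']
Total: 5

5


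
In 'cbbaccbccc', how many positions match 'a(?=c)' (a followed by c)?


Lookahead 'a(?=c)' matches 'a' only when followed by 'c'.
String: 'cbbaccbccc'
Checking each position where char is 'a':
  pos 3: 'a' -> MATCH (next='c')
Matching positions: [3]
Count: 1

1


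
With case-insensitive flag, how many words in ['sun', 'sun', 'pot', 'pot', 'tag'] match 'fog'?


Case-insensitive matching: compare each word's lowercase form to 'fog'.
  'sun' -> lower='sun' -> no
  'sun' -> lower='sun' -> no
  'pot' -> lower='pot' -> no
  'pot' -> lower='pot' -> no
  'tag' -> lower='tag' -> no
Matches: []
Count: 0

0


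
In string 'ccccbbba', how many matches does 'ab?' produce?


Pattern 'ab?' matches 'a' optionally followed by 'b'.
String: 'ccccbbba'
Scanning left to right for 'a' then checking next char:
  Match 1: 'a' (a not followed by b)
Total matches: 1

1


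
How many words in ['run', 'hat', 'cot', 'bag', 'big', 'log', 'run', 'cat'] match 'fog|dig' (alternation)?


Alternation 'fog|dig' matches either 'fog' or 'dig'.
Checking each word:
  'run' -> no
  'hat' -> no
  'cot' -> no
  'bag' -> no
  'big' -> no
  'log' -> no
  'run' -> no
  'cat' -> no
Matches: []
Count: 0

0


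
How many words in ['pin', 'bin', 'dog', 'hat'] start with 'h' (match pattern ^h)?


Pattern ^h anchors to start of word. Check which words begin with 'h':
  'pin' -> no
  'bin' -> no
  'dog' -> no
  'hat' -> MATCH (starts with 'h')
Matching words: ['hat']
Count: 1

1


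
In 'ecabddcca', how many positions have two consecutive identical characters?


Looking for consecutive identical characters in 'ecabddcca':
  pos 0-1: 'e' vs 'c' -> different
  pos 1-2: 'c' vs 'a' -> different
  pos 2-3: 'a' vs 'b' -> different
  pos 3-4: 'b' vs 'd' -> different
  pos 4-5: 'd' vs 'd' -> MATCH ('dd')
  pos 5-6: 'd' vs 'c' -> different
  pos 6-7: 'c' vs 'c' -> MATCH ('cc')
  pos 7-8: 'c' vs 'a' -> different
Consecutive identical pairs: ['dd', 'cc']
Count: 2

2


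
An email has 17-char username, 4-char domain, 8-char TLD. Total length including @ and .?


An email address has format: username@domain.tld
Username length: 17
'@' character: 1
Domain length: 4
'.' character: 1
TLD length: 8
Total = 17 + 1 + 4 + 1 + 8 = 31

31


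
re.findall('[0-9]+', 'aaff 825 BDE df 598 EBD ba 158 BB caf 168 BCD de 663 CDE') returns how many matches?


Pattern '[0-9]+' finds one or more digits.
Text: 'aaff 825 BDE df 598 EBD ba 158 BB caf 168 BCD de 663 CDE'
Scanning for matches:
  Match 1: '825'
  Match 2: '598'
  Match 3: '158'
  Match 4: '168'
  Match 5: '663'
Total matches: 5

5


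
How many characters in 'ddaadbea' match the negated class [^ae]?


Negated class [^ae] matches any char NOT in {a, e}
Scanning 'ddaadbea':
  pos 0: 'd' -> MATCH
  pos 1: 'd' -> MATCH
  pos 2: 'a' -> no (excluded)
  pos 3: 'a' -> no (excluded)
  pos 4: 'd' -> MATCH
  pos 5: 'b' -> MATCH
  pos 6: 'e' -> no (excluded)
  pos 7: 'a' -> no (excluded)
Total matches: 4

4


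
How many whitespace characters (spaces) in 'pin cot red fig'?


\s matches whitespace characters (spaces, tabs, etc.).
Text: 'pin cot red fig'
This text has 4 words separated by spaces.
Number of spaces = number of words - 1 = 4 - 1 = 3

3


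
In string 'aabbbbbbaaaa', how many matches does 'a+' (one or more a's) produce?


Pattern 'a+' matches one or more consecutive a's.
String: 'aabbbbbbaaaa'
Scanning for runs of a:
  Match 1: 'aa' (length 2)
  Match 2: 'aaaa' (length 4)
Total matches: 2

2


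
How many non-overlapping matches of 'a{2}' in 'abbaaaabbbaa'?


Pattern 'a{2}' matches exactly 2 consecutive a's (greedy, non-overlapping).
String: 'abbaaaabbbaa'
Scanning for runs of a's:
  Run at pos 0: 'a' (length 1) -> 0 match(es)
  Run at pos 3: 'aaaa' (length 4) -> 2 match(es)
  Run at pos 10: 'aa' (length 2) -> 1 match(es)
Matches found: ['aa', 'aa', 'aa']
Total: 3

3


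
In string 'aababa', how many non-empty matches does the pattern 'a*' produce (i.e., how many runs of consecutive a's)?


Pattern 'a*' matches zero or more a's. We want non-empty runs of consecutive a's.
String: 'aababa'
Walking through the string to find runs of a's:
  Run 1: positions 0-1 -> 'aa'
  Run 2: positions 3-3 -> 'a'
  Run 3: positions 5-5 -> 'a'
Non-empty runs found: ['aa', 'a', 'a']
Count: 3

3


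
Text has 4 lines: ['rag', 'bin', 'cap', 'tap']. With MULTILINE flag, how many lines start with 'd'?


With MULTILINE flag, ^ matches the start of each line.
Lines: ['rag', 'bin', 'cap', 'tap']
Checking which lines start with 'd':
  Line 1: 'rag' -> no
  Line 2: 'bin' -> no
  Line 3: 'cap' -> no
  Line 4: 'tap' -> no
Matching lines: []
Count: 0

0


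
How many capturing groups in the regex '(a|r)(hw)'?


To count capturing groups, count each '(' that starts a group.
Pattern: '(a|r)(hw)'
Walking through the pattern:
  Position 0: '(' -> group #1
  Position 5: '(' -> group #2
Total capturing groups: 2

2


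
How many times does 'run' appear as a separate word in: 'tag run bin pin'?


Scanning each word for exact match 'run':
  Word 1: 'tag' -> no
  Word 2: 'run' -> MATCH
  Word 3: 'bin' -> no
  Word 4: 'pin' -> no
Total matches: 1

1


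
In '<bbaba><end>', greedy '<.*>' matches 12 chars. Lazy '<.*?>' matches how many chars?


Greedy '<.*>' tries to match as MUCH as possible.
Lazy '<.*?>' tries to match as LITTLE as possible.

String: '<bbaba><end>'
Greedy '<.*>' starts at first '<' and extends to the LAST '>': '<bbaba><end>' (12 chars)
Lazy '<.*?>' starts at first '<' and stops at the FIRST '>': '<bbaba>' (7 chars)

7


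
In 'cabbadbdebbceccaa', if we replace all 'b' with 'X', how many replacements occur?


re.sub('b', 'X', text) replaces every occurrence of 'b' with 'X'.
Text: 'cabbadbdebbceccaa'
Scanning for 'b':
  pos 2: 'b' -> replacement #1
  pos 3: 'b' -> replacement #2
  pos 6: 'b' -> replacement #3
  pos 9: 'b' -> replacement #4
  pos 10: 'b' -> replacement #5
Total replacements: 5

5
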